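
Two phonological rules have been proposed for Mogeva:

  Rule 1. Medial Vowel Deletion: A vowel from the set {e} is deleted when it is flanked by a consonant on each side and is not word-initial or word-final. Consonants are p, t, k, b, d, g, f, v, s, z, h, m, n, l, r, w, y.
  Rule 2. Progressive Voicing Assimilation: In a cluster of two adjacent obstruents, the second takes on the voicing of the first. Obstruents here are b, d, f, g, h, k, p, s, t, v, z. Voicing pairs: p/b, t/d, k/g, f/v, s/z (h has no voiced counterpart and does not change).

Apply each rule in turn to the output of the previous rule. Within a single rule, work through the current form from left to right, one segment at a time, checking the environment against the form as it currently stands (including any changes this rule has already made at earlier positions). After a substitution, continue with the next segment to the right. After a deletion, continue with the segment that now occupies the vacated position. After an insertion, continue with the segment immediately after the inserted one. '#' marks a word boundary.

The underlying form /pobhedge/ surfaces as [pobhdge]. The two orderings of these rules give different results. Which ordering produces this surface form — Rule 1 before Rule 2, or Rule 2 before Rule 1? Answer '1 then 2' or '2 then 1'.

Order 1 then 2:
  1 Medial Vowel Deletion: [pobhedge] → [pobhdge]
  2 Progressive Voicing Assimilation: [pobhdge] → [pobhtke]
  result: [pobhtke]
Order 2 then 1:
  2 Progressive Voicing Assimilation: no change — [pobhedge]
  1 Medial Vowel Deletion: [pobhedge] → [pobhdge]
  result: [pobhdge]

2 then 1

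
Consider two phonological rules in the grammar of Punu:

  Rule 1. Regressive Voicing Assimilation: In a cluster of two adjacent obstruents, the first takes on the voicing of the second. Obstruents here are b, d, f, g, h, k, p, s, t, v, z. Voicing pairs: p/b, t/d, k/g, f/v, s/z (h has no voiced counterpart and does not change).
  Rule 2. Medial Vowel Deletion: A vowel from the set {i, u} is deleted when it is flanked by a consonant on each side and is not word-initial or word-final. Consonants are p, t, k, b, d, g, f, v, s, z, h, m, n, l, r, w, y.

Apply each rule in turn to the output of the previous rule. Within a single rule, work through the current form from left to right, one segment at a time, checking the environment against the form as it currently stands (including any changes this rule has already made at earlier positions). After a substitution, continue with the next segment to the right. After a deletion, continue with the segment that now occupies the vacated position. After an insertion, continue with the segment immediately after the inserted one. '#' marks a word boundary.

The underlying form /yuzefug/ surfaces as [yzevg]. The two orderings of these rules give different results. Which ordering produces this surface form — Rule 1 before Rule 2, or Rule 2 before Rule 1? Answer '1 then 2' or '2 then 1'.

2 then 1

Order 1 then 2:
  1 Regressive Voicing Assimilation: no change — [yuzefug]
  2 Medial Vowel Deletion: [yuzefug] → [yzefg]
  result: [yzefg]
Order 2 then 1:
  2 Medial Vowel Deletion: [yuzefug] → [yzefg]
  1 Regressive Voicing Assimilation: [yzefg] → [yzevg]
  result: [yzevg]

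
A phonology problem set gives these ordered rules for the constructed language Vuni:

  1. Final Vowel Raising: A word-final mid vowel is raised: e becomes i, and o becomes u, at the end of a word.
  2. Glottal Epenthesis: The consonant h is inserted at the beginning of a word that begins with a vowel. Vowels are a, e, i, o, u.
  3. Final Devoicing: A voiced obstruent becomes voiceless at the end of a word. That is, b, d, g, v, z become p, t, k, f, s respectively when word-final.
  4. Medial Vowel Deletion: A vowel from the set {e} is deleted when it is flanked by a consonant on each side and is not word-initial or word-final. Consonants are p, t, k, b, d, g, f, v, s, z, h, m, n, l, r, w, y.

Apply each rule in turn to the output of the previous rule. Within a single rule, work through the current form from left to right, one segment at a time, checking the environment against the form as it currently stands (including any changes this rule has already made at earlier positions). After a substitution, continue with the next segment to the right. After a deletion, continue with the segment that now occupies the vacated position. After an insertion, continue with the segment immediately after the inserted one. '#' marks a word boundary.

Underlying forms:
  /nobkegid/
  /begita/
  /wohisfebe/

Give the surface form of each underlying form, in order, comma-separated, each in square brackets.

[nobkgit], [bgita], [wohisfbi]

/nobkegid/:
  1 Final Vowel Raising: no change — [nobkegid]
  2 Glottal Epenthesis: no change — [nobkegid]
  3 Final Devoicing: [nobkegid] → [nobkegit]
  4 Medial Vowel Deletion: [nobkegit] → [nobkgit]
/begita/:
  1 Final Vowel Raising: no change — [begita]
  2 Glottal Epenthesis: no change — [begita]
  3 Final Devoicing: no change — [begita]
  4 Medial Vowel Deletion: [begita] → [bgita]
/wohisfebe/:
  1 Final Vowel Raising: [wohisfebe] → [wohisfebi]
  2 Glottal Epenthesis: no change — [wohisfebi]
  3 Final Devoicing: no change — [wohisfebi]
  4 Medial Vowel Deletion: [wohisfebi] → [wohisfbi]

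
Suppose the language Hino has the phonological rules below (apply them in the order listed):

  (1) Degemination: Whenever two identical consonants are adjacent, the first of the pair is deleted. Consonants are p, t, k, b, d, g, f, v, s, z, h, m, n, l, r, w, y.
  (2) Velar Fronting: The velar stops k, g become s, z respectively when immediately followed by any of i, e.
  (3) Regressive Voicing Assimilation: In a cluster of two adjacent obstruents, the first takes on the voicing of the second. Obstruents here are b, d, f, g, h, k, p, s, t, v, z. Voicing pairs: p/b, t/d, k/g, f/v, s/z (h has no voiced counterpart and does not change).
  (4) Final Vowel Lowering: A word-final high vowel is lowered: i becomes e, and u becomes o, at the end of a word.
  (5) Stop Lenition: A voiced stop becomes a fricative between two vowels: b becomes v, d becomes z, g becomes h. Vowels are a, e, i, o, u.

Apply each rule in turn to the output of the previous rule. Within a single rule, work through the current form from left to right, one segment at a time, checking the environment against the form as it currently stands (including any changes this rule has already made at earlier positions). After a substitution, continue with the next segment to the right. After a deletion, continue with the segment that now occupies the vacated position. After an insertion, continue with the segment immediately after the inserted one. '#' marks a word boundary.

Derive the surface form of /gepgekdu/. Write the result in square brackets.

[zebzegdo]

(1) Degemination: no change — [gepgekdu]
(2) Velar Fronting: [gepgekdu] → [zepzekdu]
(3) Regressive Voicing Assimilation: [zepzekdu] → [zebzegdu]
(4) Final Vowel Lowering: [zebzegdu] → [zebzegdo]
(5) Stop Lenition: no change — [zebzegdo]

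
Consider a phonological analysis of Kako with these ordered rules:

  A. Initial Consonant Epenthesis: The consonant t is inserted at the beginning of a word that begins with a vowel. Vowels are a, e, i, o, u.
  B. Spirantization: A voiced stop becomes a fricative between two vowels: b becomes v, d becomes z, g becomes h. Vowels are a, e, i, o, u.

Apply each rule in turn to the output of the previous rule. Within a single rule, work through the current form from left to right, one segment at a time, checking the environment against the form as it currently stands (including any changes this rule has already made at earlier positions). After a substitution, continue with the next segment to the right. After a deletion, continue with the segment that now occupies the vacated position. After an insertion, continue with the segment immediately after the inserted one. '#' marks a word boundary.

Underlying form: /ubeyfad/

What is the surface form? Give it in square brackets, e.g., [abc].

[tuveyfad]

A Initial Consonant Epenthesis: [ubeyfad] → [tubeyfad]
B Spirantization: [tubeyfad] → [tuveyfad]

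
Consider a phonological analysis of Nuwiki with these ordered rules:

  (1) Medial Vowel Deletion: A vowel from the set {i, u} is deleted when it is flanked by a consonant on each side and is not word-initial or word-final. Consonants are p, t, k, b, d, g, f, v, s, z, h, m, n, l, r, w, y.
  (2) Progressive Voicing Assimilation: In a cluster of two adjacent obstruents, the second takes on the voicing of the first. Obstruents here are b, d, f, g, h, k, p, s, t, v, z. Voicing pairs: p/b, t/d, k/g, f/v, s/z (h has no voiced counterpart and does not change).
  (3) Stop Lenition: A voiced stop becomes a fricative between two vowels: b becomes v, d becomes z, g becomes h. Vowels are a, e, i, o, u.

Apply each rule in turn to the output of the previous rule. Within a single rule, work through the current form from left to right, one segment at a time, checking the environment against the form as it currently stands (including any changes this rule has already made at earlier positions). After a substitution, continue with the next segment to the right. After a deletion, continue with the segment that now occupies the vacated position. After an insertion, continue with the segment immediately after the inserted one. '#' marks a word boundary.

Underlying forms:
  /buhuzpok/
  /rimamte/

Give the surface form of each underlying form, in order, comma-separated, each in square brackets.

/buhuzpok/:
  (1) Medial Vowel Deletion: [buhuzpok] → [bhzpok]
  (2) Progressive Voicing Assimilation: [bhzpok] → [bhspok]
  (3) Stop Lenition: no change — [bhspok]
/rimamte/:
  (1) Medial Vowel Deletion: [rimamte] → [rmamte]
  (2) Progressive Voicing Assimilation: no change — [rmamte]
  (3) Stop Lenition: no change — [rmamte]

[bhspok], [rmamte]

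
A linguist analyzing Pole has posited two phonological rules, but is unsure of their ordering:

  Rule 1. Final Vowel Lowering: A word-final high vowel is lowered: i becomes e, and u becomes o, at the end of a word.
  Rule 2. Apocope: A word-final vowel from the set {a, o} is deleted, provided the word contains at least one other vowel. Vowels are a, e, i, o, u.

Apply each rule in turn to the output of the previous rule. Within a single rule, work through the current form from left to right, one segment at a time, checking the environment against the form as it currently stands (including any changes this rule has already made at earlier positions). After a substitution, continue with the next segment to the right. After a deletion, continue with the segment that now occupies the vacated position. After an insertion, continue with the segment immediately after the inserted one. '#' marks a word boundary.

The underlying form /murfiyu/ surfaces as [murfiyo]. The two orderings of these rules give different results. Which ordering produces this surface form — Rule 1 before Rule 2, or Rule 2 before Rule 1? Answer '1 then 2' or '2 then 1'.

Order 1 then 2:
  1 Final Vowel Lowering: [murfiyu] → [murfiyo]
  2 Apocope: [murfiyo] → [murfiy]
  result: [murfiy]
Order 2 then 1:
  2 Apocope: no change — [murfiyu]
  1 Final Vowel Lowering: [murfiyu] → [murfiyo]
  result: [murfiyo]

2 then 1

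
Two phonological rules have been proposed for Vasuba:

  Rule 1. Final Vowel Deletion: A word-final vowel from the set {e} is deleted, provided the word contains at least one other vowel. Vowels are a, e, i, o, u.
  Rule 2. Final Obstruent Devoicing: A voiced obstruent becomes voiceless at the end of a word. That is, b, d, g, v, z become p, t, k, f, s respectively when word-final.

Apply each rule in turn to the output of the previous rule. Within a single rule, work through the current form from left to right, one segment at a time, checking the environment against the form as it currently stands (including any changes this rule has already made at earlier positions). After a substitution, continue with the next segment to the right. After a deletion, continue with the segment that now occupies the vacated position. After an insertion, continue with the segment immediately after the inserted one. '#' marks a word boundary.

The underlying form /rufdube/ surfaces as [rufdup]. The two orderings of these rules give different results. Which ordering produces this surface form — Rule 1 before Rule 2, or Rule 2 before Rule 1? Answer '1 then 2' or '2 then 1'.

Order 1 then 2:
  1 Final Vowel Deletion: [rufdube] → [rufdub]
  2 Final Obstruent Devoicing: [rufdub] → [rufdup]
  result: [rufdup]
Order 2 then 1:
  2 Final Obstruent Devoicing: no change — [rufdube]
  1 Final Vowel Deletion: [rufdube] → [rufdub]
  result: [rufdub]

1 then 2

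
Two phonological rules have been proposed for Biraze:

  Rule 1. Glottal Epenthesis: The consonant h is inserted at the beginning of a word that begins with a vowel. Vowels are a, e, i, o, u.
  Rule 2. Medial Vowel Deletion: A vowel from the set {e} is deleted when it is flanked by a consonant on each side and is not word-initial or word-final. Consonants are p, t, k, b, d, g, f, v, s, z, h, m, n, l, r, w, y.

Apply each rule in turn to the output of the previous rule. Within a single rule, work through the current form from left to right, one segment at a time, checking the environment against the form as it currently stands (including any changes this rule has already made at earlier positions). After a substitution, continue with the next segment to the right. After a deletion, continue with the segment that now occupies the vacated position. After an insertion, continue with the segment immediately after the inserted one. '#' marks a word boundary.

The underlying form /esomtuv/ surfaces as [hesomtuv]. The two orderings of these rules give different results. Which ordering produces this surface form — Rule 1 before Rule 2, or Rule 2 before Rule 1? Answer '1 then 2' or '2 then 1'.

Order 1 then 2:
  1 Glottal Epenthesis: [esomtuv] → [hesomtuv]
  2 Medial Vowel Deletion: [hesomtuv] → [hsomtuv]
  result: [hsomtuv]
Order 2 then 1:
  2 Medial Vowel Deletion: no change — [esomtuv]
  1 Glottal Epenthesis: [esomtuv] → [hesomtuv]
  result: [hesomtuv]

2 then 1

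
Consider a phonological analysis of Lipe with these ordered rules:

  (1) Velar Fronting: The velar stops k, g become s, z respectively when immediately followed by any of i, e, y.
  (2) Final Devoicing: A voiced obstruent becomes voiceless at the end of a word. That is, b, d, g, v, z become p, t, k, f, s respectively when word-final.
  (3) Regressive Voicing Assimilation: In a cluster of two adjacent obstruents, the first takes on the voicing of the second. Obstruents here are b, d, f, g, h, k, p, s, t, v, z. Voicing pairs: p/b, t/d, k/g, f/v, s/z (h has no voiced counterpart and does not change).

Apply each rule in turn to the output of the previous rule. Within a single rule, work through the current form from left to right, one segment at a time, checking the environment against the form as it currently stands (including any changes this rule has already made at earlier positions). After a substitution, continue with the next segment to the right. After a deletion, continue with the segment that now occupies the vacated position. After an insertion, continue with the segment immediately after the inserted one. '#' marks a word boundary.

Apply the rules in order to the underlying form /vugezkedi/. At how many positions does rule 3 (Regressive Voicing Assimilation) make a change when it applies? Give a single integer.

1

(1) Velar Fronting: [vugezkedi] → [vuzezsedi]
(2) Final Devoicing: no change — [vuzezsedi]
(3) Regressive Voicing Assimilation: [vuzezsedi] → [vuzessedi]
Rule 3 changed 1 position(s).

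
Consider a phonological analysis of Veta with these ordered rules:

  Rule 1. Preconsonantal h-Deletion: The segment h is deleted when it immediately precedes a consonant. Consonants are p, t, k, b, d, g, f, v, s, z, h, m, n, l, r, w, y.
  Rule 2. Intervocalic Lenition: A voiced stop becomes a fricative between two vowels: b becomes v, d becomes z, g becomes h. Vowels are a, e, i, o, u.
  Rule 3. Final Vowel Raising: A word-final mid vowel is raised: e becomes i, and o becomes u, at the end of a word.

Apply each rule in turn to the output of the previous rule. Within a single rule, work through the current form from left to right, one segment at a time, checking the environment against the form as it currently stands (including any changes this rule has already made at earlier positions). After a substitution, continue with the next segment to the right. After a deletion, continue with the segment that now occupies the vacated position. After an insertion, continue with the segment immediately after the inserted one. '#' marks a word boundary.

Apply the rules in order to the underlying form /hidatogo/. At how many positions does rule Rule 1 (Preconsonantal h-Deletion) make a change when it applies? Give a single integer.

Rule 1 Preconsonantal h-Deletion: no change — [hidatogo]
Rule 2 Intervocalic Lenition: [hidatogo] → [hizatoho]
Rule 3 Final Vowel Raising: [hizatoho] → [hizatohu]
Rule Rule 1 changed 0 position(s).

0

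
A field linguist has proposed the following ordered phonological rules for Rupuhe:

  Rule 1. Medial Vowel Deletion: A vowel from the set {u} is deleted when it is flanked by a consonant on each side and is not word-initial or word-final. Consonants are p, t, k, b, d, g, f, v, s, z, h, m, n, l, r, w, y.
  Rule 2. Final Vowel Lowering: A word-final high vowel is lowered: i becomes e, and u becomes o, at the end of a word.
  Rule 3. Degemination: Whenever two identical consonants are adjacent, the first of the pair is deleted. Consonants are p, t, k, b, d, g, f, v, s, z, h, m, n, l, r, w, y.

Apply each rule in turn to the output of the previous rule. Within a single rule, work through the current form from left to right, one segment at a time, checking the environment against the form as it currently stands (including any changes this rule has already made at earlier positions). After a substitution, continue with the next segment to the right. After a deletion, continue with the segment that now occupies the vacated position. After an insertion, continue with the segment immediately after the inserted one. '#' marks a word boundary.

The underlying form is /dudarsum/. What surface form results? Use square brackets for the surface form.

[darsm]

Rule 1 Medial Vowel Deletion: [dudarsum] → [ddarsm]
Rule 2 Final Vowel Lowering: no change — [ddarsm]
Rule 3 Degemination: [ddarsm] → [darsm]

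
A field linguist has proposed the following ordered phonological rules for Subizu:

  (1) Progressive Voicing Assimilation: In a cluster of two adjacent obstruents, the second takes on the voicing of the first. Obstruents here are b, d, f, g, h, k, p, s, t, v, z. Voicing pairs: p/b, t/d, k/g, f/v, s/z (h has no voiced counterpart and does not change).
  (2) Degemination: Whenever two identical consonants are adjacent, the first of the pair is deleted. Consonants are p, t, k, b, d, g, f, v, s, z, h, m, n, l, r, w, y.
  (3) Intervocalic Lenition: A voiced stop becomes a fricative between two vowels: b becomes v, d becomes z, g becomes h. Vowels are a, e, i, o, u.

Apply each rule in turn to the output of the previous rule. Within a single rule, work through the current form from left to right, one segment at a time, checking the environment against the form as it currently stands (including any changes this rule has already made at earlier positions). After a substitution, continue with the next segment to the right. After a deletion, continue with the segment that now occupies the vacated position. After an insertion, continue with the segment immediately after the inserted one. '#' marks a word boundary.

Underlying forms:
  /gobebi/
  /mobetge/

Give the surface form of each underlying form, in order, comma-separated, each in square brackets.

[govevi], [movetke]

/gobebi/:
  (1) Progressive Voicing Assimilation: no change — [gobebi]
  (2) Degemination: no change — [gobebi]
  (3) Intervocalic Lenition: [gobebi] → [govevi]
/mobetge/:
  (1) Progressive Voicing Assimilation: [mobetge] → [mobetke]
  (2) Degemination: no change — [mobetke]
  (3) Intervocalic Lenition: [mobetke] → [movetke]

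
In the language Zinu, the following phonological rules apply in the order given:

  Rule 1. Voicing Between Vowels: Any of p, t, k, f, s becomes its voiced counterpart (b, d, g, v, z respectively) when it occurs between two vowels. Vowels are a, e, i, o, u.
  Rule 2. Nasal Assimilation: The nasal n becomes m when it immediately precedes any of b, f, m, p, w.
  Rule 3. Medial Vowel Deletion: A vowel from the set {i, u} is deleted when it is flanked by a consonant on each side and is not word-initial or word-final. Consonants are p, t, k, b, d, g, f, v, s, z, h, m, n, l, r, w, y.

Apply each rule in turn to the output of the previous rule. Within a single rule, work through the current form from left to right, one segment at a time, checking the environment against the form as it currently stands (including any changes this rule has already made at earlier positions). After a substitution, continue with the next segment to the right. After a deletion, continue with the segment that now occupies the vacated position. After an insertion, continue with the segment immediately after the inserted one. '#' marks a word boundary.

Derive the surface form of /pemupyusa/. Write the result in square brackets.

Rule 1 Voicing Between Vowels: [pemupyusa] → [pemupyuza]
Rule 2 Nasal Assimilation: no change — [pemupyuza]
Rule 3 Medial Vowel Deletion: [pemupyuza] → [pempyza]

[pempyza]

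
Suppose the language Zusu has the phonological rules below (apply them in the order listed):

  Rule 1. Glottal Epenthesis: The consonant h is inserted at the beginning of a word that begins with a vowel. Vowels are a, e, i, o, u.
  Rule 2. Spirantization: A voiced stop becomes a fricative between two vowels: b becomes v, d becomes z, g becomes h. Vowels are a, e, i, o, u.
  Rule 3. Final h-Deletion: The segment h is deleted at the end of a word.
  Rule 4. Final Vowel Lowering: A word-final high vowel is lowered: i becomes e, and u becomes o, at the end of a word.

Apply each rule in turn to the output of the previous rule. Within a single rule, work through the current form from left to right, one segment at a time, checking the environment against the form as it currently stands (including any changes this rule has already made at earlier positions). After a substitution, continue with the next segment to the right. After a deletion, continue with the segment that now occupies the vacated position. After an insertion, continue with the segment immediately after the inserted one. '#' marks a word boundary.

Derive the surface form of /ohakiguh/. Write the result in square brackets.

[hohakiho]

Rule 1 Glottal Epenthesis: [ohakiguh] → [hohakiguh]
Rule 2 Spirantization: [hohakiguh] → [hohakihuh]
Rule 3 Final h-Deletion: [hohakihuh] → [hohakihu]
Rule 4 Final Vowel Lowering: [hohakihu] → [hohakiho]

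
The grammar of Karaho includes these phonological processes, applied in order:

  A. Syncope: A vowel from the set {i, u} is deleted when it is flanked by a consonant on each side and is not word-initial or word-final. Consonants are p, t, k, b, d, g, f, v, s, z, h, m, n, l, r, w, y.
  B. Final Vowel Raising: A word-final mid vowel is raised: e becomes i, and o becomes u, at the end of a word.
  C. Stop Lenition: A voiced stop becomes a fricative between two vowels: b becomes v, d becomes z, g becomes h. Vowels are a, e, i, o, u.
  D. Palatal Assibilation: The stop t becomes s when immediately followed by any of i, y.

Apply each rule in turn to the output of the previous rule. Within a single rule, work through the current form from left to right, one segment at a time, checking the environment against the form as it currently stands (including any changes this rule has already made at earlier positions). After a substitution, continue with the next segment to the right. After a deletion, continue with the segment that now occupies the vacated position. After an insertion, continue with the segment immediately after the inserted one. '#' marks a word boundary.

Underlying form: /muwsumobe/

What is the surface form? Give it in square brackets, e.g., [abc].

A Syncope: [muwsumobe] → [mwsmobe]
B Final Vowel Raising: [mwsmobe] → [mwsmobi]
C Stop Lenition: [mwsmobi] → [mwsmovi]
D Palatal Assibilation: no change — [mwsmovi]

[mwsmovi]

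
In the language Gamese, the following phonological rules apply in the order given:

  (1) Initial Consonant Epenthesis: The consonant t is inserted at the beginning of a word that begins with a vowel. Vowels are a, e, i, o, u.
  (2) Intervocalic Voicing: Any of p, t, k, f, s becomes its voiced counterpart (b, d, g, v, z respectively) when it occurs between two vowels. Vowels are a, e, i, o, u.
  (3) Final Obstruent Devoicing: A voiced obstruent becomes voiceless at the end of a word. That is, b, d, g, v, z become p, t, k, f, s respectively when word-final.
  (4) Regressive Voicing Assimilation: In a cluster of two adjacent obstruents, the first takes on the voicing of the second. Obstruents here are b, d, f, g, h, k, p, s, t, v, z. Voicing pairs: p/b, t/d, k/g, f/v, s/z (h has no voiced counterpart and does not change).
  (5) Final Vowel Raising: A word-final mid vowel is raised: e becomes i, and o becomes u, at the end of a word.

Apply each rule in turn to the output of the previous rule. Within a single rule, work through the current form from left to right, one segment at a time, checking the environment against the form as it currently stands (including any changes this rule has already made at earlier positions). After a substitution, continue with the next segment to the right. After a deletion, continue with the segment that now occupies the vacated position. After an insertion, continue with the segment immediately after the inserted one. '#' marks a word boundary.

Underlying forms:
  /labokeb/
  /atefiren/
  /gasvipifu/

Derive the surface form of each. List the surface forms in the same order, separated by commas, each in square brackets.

/labokeb/:
  (1) Initial Consonant Epenthesis: no change — [labokeb]
  (2) Intervocalic Voicing: [labokeb] → [labogeb]
  (3) Final Obstruent Devoicing: [labogeb] → [labogep]
  (4) Regressive Voicing Assimilation: no change — [labogep]
  (5) Final Vowel Raising: no change — [labogep]
/atefiren/:
  (1) Initial Consonant Epenthesis: [atefiren] → [tatefiren]
  (2) Intervocalic Voicing: [tatefiren] → [tadeviren]
  (3) Final Obstruent Devoicing: no change — [tadeviren]
  (4) Regressive Voicing Assimilation: no change — [tadeviren]
  (5) Final Vowel Raising: no change — [tadeviren]
/gasvipifu/:
  (1) Initial Consonant Epenthesis: no change — [gasvipifu]
  (2) Intervocalic Voicing: [gasvipifu] → [gasvibivu]
  (3) Final Obstruent Devoicing: no change — [gasvibivu]
  (4) Regressive Voicing Assimilation: [gasvibivu] → [gazvibivu]
  (5) Final Vowel Raising: no change — [gazvibivu]

[labogep], [tadeviren], [gazvibivu]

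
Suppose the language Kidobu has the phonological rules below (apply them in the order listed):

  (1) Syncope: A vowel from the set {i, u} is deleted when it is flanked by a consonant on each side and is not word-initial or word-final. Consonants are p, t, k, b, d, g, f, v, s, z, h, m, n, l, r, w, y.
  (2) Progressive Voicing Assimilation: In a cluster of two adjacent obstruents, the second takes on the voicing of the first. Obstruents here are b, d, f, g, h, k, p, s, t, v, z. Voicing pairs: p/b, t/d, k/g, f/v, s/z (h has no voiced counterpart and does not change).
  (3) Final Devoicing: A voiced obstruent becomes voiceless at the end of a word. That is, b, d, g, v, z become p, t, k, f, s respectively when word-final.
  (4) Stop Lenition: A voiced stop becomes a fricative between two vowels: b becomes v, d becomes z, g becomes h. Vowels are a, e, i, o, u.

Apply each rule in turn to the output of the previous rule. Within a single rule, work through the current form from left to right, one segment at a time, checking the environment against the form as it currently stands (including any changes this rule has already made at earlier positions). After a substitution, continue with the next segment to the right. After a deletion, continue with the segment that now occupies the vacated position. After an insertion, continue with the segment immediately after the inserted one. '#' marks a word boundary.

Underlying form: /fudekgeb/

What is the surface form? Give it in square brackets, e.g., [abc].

(1) Syncope: [fudekgeb] → [fdekgeb]
(2) Progressive Voicing Assimilation: [fdekgeb] → [ftekkeb]
(3) Final Devoicing: [ftekkeb] → [ftekkep]
(4) Stop Lenition: no change — [ftekkep]

[ftekkep]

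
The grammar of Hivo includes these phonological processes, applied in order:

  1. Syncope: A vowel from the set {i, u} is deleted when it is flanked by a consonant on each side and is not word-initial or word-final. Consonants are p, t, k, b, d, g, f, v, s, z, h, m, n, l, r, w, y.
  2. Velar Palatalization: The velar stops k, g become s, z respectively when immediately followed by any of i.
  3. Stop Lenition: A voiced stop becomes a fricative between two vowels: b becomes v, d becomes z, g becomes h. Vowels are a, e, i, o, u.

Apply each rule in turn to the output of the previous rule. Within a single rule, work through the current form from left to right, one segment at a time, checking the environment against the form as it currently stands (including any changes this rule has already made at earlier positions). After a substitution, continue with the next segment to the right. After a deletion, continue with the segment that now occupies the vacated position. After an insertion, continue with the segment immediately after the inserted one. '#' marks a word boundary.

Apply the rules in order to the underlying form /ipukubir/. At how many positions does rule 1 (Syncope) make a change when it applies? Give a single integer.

1 Syncope: [ipukubir] → [ipkbr]
2 Velar Palatalization: no change — [ipkbr]
3 Stop Lenition: no change — [ipkbr]
Rule 1 changed 3 position(s).

3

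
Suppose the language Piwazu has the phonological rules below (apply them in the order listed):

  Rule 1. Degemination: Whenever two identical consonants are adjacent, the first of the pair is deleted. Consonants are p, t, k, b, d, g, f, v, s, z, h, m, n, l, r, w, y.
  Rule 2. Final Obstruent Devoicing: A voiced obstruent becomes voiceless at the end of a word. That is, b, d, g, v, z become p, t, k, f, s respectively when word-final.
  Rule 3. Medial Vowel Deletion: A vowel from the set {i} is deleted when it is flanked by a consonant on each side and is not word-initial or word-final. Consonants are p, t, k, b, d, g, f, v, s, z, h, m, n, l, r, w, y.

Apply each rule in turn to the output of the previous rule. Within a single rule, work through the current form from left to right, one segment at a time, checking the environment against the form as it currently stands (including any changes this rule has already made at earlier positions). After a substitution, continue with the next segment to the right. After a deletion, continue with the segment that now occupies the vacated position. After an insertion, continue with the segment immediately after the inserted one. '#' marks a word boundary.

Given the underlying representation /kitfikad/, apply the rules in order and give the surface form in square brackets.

[ktfkat]

Rule 1 Degemination: no change — [kitfikad]
Rule 2 Final Obstruent Devoicing: [kitfikad] → [kitfikat]
Rule 3 Medial Vowel Deletion: [kitfikat] → [ktfkat]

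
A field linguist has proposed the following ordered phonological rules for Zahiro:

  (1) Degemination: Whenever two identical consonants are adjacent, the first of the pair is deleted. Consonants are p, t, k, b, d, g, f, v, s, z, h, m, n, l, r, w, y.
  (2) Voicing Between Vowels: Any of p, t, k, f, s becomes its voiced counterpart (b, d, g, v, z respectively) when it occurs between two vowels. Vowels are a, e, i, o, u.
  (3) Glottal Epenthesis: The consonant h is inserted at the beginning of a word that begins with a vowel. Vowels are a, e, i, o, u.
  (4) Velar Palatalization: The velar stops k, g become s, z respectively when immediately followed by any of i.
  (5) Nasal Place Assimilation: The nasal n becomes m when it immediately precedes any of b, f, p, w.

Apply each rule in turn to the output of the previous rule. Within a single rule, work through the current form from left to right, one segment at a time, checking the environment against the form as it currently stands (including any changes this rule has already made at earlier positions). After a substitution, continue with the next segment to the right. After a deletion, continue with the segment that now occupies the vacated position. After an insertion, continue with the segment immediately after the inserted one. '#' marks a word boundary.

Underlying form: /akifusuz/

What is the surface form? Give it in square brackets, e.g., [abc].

[hazivuzuz]

(1) Degemination: no change — [akifusuz]
(2) Voicing Between Vowels: [akifusuz] → [agivuzuz]
(3) Glottal Epenthesis: [agivuzuz] → [hagivuzuz]
(4) Velar Palatalization: [hagivuzuz] → [hazivuzuz]
(5) Nasal Place Assimilation: no change — [hazivuzuz]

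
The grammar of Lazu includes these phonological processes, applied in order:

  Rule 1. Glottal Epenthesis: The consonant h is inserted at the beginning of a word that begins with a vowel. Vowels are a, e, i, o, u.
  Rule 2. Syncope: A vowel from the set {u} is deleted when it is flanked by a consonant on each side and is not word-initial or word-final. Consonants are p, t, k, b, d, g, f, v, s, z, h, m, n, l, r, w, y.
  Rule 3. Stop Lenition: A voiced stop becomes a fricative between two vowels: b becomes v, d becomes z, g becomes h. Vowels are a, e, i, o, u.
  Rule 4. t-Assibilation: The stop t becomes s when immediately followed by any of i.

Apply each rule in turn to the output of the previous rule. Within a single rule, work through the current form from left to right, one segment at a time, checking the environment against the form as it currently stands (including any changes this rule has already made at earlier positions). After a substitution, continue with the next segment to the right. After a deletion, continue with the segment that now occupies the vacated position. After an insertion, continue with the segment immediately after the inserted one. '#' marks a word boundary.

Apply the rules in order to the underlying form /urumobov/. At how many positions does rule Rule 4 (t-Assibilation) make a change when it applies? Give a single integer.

Rule 1 Glottal Epenthesis: [urumobov] → [hurumobov]
Rule 2 Syncope: [hurumobov] → [hrmobov]
Rule 3 Stop Lenition: [hrmobov] → [hrmovov]
Rule 4 t-Assibilation: no change — [hrmovov]
Rule Rule 4 changed 0 position(s).

0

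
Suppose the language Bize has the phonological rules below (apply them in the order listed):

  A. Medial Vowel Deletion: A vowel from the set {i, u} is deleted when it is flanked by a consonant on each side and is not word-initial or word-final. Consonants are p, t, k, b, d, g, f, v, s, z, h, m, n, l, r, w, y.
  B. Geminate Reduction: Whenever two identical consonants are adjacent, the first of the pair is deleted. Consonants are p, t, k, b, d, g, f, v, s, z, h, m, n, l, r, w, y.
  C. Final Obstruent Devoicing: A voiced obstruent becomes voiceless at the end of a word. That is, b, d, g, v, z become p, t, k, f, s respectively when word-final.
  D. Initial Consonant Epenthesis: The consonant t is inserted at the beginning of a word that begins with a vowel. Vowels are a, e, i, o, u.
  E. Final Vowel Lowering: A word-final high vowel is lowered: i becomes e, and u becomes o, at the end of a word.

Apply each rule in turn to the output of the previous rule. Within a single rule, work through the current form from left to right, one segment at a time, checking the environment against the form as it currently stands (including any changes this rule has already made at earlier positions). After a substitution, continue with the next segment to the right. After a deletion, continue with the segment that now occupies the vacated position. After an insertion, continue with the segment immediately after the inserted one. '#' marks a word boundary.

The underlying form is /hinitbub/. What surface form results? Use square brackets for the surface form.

[hntp]

A Medial Vowel Deletion: [hinitbub] → [hntbb]
B Geminate Reduction: [hntbb] → [hntb]
C Final Obstruent Devoicing: [hntb] → [hntp]
D Initial Consonant Epenthesis: no change — [hntp]
E Final Vowel Lowering: no change — [hntp]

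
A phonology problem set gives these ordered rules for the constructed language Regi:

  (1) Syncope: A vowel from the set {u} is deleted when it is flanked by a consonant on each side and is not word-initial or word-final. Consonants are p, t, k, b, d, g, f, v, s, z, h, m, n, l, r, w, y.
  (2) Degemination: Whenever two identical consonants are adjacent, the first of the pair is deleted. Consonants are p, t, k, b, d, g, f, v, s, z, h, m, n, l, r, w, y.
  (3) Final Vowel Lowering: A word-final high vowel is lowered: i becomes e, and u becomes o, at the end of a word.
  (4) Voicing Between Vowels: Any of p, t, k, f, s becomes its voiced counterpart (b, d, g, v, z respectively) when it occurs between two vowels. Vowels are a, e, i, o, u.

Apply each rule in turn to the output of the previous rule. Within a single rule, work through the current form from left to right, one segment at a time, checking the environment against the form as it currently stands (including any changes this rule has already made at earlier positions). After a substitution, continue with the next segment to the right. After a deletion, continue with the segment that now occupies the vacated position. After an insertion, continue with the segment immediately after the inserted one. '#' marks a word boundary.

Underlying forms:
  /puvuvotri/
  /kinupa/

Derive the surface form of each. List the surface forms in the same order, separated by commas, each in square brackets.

[pvotre], [kinpa]

/puvuvotri/:
  (1) Syncope: [puvuvotri] → [pvvotri]
  (2) Degemination: [pvvotri] → [pvotri]
  (3) Final Vowel Lowering: [pvotri] → [pvotre]
  (4) Voicing Between Vowels: no change — [pvotre]
/kinupa/:
  (1) Syncope: [kinupa] → [kinpa]
  (2) Degemination: no change — [kinpa]
  (3) Final Vowel Lowering: no change — [kinpa]
  (4) Voicing Between Vowels: no change — [kinpa]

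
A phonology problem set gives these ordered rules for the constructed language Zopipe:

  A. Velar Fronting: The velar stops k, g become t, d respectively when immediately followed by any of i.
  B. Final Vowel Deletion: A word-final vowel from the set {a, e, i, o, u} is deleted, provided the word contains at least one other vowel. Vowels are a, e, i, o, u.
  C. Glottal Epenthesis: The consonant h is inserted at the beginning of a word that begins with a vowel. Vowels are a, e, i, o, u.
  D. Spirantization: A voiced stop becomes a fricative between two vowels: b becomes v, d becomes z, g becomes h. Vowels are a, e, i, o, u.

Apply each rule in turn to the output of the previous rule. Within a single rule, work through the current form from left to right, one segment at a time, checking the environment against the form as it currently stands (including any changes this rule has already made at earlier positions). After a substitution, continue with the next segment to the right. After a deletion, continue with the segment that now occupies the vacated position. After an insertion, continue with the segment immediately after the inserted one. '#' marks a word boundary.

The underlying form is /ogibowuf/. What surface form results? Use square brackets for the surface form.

A Velar Fronting: [ogibowuf] → [odibowuf]
B Final Vowel Deletion: no change — [odibowuf]
C Glottal Epenthesis: [odibowuf] → [hodibowuf]
D Spirantization: [hodibowuf] → [hozivowuf]

[hozivowuf]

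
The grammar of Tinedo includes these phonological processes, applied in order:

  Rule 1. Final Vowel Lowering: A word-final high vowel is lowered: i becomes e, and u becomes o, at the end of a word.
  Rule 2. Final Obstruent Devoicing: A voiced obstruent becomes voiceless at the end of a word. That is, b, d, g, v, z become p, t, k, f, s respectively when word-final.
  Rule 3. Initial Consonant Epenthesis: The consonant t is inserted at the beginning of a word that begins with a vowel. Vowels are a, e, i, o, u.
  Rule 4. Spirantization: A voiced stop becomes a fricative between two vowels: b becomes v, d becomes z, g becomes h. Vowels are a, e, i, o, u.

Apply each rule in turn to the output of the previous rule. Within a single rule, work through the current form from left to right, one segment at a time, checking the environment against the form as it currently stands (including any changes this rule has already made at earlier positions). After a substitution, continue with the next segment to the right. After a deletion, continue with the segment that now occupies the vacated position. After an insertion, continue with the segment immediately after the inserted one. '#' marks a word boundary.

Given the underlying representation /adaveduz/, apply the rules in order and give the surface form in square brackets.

[tazavezus]

Rule 1 Final Vowel Lowering: no change — [adaveduz]
Rule 2 Final Obstruent Devoicing: [adaveduz] → [adavedus]
Rule 3 Initial Consonant Epenthesis: [adavedus] → [tadavedus]
Rule 4 Spirantization: [tadavedus] → [tazavezus]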